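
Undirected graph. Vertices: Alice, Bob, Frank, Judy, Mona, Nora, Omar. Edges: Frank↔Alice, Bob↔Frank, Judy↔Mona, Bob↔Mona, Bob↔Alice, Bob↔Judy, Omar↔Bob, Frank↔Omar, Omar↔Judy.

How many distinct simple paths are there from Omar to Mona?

Omar–Bob–Judy–Mona
Omar–Bob–Mona
Omar–Frank–Alice–Bob–Judy–Mona
Omar–Frank–Alice–Bob–Mona
Omar–Frank–Bob–Judy–Mona
Omar–Frank–Bob–Mona
Omar–Judy–Bob–Mona
Omar–Judy–Mona

8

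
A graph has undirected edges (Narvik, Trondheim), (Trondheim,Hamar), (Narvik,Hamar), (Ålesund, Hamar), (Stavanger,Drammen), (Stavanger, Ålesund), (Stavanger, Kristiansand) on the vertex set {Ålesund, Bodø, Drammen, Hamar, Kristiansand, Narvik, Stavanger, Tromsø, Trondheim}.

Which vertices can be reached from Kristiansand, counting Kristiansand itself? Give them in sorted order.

Start at Kristiansand.
Its neighbours: Stavanger.
Then their neighbours: Ålesund, Drammen.
Then next layer: Hamar.
Then next layer: Narvik, Trondheim.
Nothing further is reachable.

Ålesund, Drammen, Hamar, Kristiansand, Narvik, Stavanger, Trondheim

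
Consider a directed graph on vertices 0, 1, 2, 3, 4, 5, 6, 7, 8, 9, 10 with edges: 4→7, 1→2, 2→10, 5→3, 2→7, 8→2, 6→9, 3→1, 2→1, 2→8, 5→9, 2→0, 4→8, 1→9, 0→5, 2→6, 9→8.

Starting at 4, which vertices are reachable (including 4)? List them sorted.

Start at 4.
Its neighbours: 7, 8.
Then their neighbours: 2.
Then next layer: 0, 1, 6, 10.
Then next layer: 5, 9.
Then next layer: 3.
Every vertex is now reached.

0, 1, 2, 3, 4, 5, 6, 7, 8, 9, 10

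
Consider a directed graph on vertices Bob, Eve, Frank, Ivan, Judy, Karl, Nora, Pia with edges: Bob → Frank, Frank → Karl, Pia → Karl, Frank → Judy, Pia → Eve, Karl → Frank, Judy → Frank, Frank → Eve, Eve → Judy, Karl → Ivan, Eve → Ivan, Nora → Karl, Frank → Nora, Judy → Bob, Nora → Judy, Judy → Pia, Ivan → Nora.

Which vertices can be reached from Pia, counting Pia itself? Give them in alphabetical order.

Start at Pia.
Its neighbours: Eve, Karl.
Then their neighbours: Frank, Ivan, Judy.
Then next layer: Bob, Nora.
Every vertex is now reached.

Bob, Eve, Frank, Ivan, Judy, Karl, Nora, Pia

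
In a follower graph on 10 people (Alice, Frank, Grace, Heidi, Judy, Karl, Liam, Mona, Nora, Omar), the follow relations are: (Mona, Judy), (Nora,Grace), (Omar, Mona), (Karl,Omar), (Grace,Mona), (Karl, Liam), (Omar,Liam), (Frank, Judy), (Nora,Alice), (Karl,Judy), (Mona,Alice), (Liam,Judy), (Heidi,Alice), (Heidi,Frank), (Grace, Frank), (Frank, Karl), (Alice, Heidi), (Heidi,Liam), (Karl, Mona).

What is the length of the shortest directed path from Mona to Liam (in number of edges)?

3

Distance 0: Mona.
Distance 1: Alice, Judy.
Distance 2: Heidi.
Distance 3: Frank, Liam — contains Liam.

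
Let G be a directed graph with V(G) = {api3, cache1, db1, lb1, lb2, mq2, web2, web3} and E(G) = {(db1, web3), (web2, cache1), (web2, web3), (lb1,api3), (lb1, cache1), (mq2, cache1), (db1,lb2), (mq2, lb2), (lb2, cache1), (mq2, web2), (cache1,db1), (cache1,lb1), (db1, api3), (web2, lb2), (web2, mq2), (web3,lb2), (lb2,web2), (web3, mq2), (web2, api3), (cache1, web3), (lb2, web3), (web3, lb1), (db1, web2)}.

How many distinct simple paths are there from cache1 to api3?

cache1→db1→api3
cache1→db1→lb2→web2→api3
cache1→db1→lb2→web2→web3→lb1→api3
cache1→db1→lb2→web3→lb1→api3
cache1→db1→lb2→web3→mq2→web2→api3
cache1→db1→web2→api3
cache1→db1→web2→lb2→web3→lb1→api3
cache1→db1→web2→mq2→lb2→web3→lb1→api3
... and 10 more.

18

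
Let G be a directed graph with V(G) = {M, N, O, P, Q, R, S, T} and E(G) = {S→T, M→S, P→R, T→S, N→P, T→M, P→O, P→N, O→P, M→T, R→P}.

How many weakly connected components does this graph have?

From M: component {M, S, T}.
From N: component {N, O, P, R}.
From Q: component {Q}.
That's 3 components.

3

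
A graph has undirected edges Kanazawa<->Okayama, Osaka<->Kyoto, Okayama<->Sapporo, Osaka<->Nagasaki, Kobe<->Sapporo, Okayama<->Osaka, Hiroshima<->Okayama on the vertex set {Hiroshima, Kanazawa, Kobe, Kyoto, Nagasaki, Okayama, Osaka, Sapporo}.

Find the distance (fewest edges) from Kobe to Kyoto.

Distance 0: Kobe.
Distance 1: Sapporo.
Distance 2: Okayama.
Distance 3: Hiroshima, Kanazawa, Osaka.
Distance 4: Kyoto, Nagasaki — contains Kyoto.

4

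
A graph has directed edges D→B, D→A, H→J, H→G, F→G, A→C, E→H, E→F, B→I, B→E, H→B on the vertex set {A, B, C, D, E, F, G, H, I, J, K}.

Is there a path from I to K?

No

I has no outgoing edges, so nothing is reachable from it.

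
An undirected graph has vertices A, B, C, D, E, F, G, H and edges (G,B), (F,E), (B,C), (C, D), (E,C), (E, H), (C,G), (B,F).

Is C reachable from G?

Explore from G.
Distance 1: reach B, C.
Found C.

Yes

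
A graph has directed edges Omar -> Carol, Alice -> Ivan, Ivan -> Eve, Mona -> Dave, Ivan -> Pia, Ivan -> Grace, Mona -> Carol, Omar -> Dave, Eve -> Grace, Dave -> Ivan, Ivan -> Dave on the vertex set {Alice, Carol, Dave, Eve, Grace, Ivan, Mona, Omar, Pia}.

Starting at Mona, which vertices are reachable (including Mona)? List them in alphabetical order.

Start at Mona.
Its neighbours: Carol, Dave.
Then their neighbours: Ivan.
Then next layer: Eve, Grace, Pia.
Nothing further is reachable.

Carol, Dave, Eve, Grace, Ivan, Mona, Pia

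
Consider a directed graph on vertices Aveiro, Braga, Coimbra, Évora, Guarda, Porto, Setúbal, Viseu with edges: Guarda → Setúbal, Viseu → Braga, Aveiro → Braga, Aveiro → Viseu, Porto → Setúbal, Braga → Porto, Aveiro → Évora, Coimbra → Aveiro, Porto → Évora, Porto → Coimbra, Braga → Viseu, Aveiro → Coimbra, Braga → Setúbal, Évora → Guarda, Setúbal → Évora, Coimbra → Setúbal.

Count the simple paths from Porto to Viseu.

Porto→Coimbra→Aveiro→Braga→Viseu
Porto→Coimbra→Aveiro→Viseu

2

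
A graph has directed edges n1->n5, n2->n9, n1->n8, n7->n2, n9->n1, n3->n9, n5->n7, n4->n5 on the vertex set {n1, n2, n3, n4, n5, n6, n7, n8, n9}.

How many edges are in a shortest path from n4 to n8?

6

Distance 0: n4.
Distance 1: n5.
Distance 2: n7.
Distance 3: n2.
Distance 4: n9.
Distance 5: n1.
Distance 6: n8 — contains n8.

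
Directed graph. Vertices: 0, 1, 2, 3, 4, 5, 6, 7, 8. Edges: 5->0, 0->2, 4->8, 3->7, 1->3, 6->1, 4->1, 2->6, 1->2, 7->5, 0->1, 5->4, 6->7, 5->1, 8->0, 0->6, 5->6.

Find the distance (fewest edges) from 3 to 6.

3

Distance 0: 3.
Distance 1: 7.
Distance 2: 5.
Distance 3: 0, 1, 4, 6 — contains 6.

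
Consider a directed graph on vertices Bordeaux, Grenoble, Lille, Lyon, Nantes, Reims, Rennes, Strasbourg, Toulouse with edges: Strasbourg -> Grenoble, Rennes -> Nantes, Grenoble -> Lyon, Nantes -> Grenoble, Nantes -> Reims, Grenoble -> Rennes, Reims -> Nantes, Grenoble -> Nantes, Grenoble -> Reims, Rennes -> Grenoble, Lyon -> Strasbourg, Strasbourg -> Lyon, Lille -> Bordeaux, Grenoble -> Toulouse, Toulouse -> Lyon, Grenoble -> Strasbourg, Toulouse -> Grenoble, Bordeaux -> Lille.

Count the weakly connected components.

From Bordeaux: component {Bordeaux, Lille}.
From Grenoble: component {Grenoble, Lyon, Nantes, Reims, Rennes, Strasbourg, Toulouse}.
That's 2 components.

2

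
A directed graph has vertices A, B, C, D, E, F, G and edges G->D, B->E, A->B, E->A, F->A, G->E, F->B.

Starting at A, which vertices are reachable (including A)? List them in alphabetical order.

A, B, E

Start at A.
Its neighbours: B.
Then their neighbours: E.
Nothing further is reachable.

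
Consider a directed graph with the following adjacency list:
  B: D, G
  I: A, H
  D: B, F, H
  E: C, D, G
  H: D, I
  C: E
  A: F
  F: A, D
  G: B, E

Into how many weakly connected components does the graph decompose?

From A: component {A, B, C, D, E, F, G, H, I}.
That's 1 component.

1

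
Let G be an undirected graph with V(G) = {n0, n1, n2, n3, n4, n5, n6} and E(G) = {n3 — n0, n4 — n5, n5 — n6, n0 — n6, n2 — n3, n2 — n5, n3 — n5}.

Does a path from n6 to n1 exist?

Explore from n6.
Distance 1: reach n0, n5.
Distance 2: reach n2, n3, n4.
The search is exhausted without reaching n1; it lies in a different component.

No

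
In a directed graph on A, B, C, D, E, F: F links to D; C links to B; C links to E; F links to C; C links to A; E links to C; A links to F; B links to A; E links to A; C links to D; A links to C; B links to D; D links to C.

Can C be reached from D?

Yes

Explore from D.
Distance 1: reach C.
Found C.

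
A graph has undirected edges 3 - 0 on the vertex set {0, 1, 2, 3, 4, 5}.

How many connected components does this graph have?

From 0: component {0, 3}.
From 1: component {1}.
From 2: component {2}.
From 4: component {4}.
From 5: component {5}.
That's 5 components.

5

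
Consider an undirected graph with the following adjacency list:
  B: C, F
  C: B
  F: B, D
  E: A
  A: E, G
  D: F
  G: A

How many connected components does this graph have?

From A: component {A, E, G}.
From B: component {B, C, D, F}.
That's 2 components.

2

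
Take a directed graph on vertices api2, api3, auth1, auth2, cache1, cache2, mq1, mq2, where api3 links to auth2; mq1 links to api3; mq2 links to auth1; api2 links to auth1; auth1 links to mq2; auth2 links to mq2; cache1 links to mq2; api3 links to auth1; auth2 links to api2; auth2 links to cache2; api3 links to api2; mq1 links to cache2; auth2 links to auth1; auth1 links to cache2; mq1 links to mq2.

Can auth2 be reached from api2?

No

Explore from api2.
Distance 1: reach auth1.
Distance 2: reach cache2, mq2.
The search from api2 is exhausted; no directed path reaches auth2.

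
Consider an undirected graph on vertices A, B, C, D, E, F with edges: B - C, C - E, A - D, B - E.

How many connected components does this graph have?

From A: component {A, D}.
From B: component {B, C, E}.
From F: component {F}.
That's 3 components.

3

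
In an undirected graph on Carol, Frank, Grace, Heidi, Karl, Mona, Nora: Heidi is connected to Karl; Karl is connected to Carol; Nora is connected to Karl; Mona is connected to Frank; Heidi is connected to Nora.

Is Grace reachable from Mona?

No

Explore from Mona.
Distance 1: reach Frank.
The search is exhausted without reaching Grace; it lies in a different component.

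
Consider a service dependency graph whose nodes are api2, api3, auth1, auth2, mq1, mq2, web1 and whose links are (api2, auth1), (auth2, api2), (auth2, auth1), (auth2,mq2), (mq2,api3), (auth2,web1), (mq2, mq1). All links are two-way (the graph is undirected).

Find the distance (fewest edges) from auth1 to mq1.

Distance 0: auth1.
Distance 1: api2, auth2.
Distance 2: mq2, web1.
Distance 3: api3, mq1 — contains mq1.

3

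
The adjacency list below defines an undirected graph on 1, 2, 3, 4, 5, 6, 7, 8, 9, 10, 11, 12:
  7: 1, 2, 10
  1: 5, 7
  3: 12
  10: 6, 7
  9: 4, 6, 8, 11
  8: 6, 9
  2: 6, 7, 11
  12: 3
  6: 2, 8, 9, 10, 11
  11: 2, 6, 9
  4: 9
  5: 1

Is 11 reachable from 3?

Explore from 3.
Distance 1: reach 12.
The search is exhausted without reaching 11; it lies in a different component.

No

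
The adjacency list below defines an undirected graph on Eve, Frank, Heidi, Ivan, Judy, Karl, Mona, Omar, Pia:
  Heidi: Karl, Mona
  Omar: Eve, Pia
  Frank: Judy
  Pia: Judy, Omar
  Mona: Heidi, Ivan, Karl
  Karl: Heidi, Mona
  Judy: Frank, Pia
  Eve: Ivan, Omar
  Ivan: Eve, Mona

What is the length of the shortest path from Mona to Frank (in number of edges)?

Distance 0: Mona.
Distance 1: Heidi, Ivan, Karl.
Distance 2: Eve.
Distance 3: Omar.
Distance 4: Pia.
Distance 5: Judy.
Distance 6: Frank — contains Frank.

6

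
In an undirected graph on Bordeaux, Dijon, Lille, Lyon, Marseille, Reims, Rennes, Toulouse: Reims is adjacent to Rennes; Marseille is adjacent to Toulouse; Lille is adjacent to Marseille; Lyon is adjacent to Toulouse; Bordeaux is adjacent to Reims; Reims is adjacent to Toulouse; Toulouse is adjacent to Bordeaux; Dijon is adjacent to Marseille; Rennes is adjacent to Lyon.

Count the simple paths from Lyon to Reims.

3

Lyon–Rennes–Reims
Lyon–Toulouse–Bordeaux–Reims
Lyon–Toulouse–Reims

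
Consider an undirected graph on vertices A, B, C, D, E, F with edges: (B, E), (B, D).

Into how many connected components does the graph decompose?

From A: component {A}.
From B: component {B, D, E}.
From C: component {C}.
From F: component {F}.
That's 4 components.

4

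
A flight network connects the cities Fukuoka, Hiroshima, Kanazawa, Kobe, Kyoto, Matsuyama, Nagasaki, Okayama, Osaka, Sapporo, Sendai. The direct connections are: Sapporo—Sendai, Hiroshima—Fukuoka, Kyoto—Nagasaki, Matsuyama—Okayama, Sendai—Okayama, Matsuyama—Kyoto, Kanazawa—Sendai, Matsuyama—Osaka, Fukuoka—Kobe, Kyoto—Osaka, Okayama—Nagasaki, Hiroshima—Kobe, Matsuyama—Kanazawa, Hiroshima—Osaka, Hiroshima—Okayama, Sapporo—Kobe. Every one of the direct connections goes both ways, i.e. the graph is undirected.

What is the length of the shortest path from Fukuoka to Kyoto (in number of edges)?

Distance 0: Fukuoka.
Distance 1: Hiroshima, Kobe.
Distance 2: Okayama, Osaka, Sapporo.
Distance 3: Kyoto, Matsuyama, Nagasaki, Sendai — contains Kyoto.

3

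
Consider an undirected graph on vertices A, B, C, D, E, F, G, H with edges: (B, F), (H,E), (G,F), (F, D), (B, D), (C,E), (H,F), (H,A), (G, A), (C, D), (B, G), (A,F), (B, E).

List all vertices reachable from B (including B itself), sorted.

A, B, C, D, E, F, G, H

Start at B.
Its neighbours: D, E, F, G.
Then their neighbours: A, C, H.
Every vertex is now reached.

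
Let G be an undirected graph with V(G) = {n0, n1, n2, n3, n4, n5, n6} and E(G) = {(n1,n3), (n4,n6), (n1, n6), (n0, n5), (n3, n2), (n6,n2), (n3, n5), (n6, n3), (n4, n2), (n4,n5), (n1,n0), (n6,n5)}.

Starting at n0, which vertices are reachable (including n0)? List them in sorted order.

n0, n1, n2, n3, n4, n5, n6

Start at n0.
Its neighbours: n1, n5.
Then their neighbours: n3, n4, n6.
Then next layer: n2.
Every vertex is now reached.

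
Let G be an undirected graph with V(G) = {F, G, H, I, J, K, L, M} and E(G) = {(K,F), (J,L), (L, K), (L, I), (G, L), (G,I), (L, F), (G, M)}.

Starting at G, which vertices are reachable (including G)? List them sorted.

Start at G.
Its neighbours: I, L, M.
Then their neighbours: F, J, K.
Nothing further is reachable.

F, G, I, J, K, L, M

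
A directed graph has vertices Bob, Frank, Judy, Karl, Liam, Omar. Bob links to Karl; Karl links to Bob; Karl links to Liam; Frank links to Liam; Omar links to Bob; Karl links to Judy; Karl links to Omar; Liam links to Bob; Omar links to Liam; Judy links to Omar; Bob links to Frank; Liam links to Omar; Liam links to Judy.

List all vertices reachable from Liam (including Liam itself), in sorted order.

Bob, Frank, Judy, Karl, Liam, Omar

Start at Liam.
Its neighbours: Bob, Judy, Omar.
Then their neighbours: Frank, Karl.
Every vertex is now reached.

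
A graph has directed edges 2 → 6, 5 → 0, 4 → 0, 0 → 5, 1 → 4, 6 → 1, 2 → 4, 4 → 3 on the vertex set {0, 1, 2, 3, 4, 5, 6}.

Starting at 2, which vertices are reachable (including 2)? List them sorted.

Start at 2.
Its neighbours: 4, 6.
Then their neighbours: 0, 1, 3.
Then next layer: 5.
Every vertex is now reached.

0, 1, 2, 3, 4, 5, 6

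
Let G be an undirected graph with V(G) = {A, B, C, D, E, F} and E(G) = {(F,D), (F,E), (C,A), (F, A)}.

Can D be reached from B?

B has no edges, so nothing is reachable from it.

No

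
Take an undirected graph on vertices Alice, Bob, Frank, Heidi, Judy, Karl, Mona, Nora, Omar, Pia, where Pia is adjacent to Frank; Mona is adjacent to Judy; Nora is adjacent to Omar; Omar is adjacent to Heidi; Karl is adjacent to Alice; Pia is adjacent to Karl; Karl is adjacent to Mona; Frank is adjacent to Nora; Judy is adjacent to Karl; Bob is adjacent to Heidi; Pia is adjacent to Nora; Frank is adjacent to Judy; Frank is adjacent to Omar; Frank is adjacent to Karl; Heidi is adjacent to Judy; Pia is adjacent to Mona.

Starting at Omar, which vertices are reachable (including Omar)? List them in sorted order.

Start at Omar.
Its neighbours: Frank, Heidi, Nora.
Then their neighbours: Bob, Judy, Karl, Pia.
Then next layer: Alice, Mona.
Every vertex is now reached.

Alice, Bob, Frank, Heidi, Judy, Karl, Mona, Nora, Omar, Pia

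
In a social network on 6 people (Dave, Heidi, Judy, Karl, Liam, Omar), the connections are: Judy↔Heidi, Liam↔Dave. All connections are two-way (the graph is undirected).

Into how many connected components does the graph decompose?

From Dave: component {Dave, Liam}.
From Heidi: component {Heidi, Judy}.
From Karl: component {Karl}.
From Omar: component {Omar}.
That's 4 components.

4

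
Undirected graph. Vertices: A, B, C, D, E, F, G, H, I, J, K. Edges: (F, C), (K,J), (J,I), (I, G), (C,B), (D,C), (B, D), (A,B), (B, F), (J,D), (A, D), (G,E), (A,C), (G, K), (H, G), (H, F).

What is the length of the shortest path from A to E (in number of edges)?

5

Distance 0: A.
Distance 1: B, C, D.
Distance 2: F, J.
Distance 3: H, I, K.
Distance 4: G.
Distance 5: E — contains E.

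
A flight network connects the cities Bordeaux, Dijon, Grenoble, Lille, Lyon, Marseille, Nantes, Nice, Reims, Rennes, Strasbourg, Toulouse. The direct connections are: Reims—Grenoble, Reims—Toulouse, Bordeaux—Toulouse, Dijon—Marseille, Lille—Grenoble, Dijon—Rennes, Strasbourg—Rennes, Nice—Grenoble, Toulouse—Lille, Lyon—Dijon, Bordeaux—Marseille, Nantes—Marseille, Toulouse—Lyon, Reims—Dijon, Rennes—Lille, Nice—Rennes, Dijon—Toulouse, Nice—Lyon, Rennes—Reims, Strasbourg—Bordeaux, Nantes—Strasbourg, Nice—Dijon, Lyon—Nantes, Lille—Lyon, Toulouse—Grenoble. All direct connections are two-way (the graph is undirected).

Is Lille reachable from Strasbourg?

Yes

Explore from Strasbourg.
Distance 1: reach Bordeaux, Nantes, Rennes.
Distance 2: reach Dijon, Lille, Lyon, Marseille, Nice, Reims, Toulouse.
Found Lille.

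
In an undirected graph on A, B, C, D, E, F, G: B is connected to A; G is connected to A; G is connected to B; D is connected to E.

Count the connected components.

4

From A: component {A, B, G}.
From C: component {C}.
From D: component {D, E}.
From F: component {F}.
That's 4 components.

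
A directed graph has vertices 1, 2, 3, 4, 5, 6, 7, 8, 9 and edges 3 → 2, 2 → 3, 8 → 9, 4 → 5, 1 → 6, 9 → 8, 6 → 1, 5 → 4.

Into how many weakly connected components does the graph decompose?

From 1: component {1, 6}.
From 2: component {2, 3}.
From 4: component {4, 5}.
From 7: component {7}.
From 8: component {8, 9}.
That's 5 components.

5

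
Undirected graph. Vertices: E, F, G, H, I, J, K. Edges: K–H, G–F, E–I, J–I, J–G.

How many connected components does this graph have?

From E: component {E, F, G, I, J}.
From H: component {H, K}.
That's 2 components.

2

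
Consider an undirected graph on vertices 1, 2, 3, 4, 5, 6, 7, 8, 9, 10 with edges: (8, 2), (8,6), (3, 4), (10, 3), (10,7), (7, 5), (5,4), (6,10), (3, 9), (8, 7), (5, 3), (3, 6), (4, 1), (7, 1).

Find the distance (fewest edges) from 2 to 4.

4

Distance 0: 2.
Distance 1: 8.
Distance 2: 6, 7.
Distance 3: 1, 3, 5, 10.
Distance 4: 4, 9 — contains 4.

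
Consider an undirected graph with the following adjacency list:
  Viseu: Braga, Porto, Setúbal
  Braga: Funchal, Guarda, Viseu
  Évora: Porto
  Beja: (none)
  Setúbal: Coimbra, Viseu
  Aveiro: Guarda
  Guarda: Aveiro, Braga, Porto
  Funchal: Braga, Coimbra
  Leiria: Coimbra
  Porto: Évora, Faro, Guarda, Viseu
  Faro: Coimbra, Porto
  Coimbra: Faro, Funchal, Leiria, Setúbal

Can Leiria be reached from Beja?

No

Beja has no edges, so nothing is reachable from it.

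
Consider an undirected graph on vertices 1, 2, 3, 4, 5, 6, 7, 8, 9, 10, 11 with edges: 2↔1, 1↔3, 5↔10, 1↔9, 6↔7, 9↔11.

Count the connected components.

5

From 1: component {1, 2, 3, 9, 11}.
From 4: component {4}.
From 5: component {5, 10}.
From 6: component {6, 7}.
From 8: component {8}.
That's 5 components.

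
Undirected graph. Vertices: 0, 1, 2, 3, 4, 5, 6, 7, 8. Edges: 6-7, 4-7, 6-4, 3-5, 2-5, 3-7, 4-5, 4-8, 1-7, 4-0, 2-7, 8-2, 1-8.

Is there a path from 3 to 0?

Yes

Explore from 3.
Distance 1: reach 5, 7.
Distance 2: reach 1, 2, 4, 6.
Distance 3: reach 0, 8.
Found 0.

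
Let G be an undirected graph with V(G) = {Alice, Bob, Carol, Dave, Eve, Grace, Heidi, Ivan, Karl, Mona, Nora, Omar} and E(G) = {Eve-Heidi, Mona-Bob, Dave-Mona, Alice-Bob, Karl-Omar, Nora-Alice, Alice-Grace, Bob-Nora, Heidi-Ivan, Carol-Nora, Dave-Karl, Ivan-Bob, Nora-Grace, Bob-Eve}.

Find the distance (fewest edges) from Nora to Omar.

5

Distance 0: Nora.
Distance 1: Alice, Bob, Carol, Grace.
Distance 2: Eve, Ivan, Mona.
Distance 3: Dave, Heidi.
Distance 4: Karl.
Distance 5: Omar — contains Omar.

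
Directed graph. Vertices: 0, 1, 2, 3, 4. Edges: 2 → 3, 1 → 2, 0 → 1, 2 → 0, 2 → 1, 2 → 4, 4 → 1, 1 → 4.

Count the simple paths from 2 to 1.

3

2→0→1
2→1
2→4→1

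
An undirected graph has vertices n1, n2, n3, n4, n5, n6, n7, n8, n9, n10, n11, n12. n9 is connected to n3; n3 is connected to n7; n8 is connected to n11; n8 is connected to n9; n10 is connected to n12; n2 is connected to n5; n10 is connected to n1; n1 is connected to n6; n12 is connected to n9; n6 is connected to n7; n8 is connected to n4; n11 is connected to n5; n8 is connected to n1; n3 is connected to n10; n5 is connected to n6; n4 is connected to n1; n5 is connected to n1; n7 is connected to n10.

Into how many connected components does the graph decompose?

From n1: component {n1, n2, n3, n4, n5, n6, n7, n8, n9, n10, n11, n12}.
That's 1 component.

1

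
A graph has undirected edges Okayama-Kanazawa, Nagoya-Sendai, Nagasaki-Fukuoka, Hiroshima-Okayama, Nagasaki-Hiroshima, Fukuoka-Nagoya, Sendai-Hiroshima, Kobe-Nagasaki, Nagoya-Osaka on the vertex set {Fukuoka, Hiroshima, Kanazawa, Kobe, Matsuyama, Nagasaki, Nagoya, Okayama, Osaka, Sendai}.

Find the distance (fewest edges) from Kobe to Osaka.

Distance 0: Kobe.
Distance 1: Nagasaki.
Distance 2: Fukuoka, Hiroshima.
Distance 3: Nagoya, Okayama, Sendai.
Distance 4: Kanazawa, Osaka — contains Osaka.

4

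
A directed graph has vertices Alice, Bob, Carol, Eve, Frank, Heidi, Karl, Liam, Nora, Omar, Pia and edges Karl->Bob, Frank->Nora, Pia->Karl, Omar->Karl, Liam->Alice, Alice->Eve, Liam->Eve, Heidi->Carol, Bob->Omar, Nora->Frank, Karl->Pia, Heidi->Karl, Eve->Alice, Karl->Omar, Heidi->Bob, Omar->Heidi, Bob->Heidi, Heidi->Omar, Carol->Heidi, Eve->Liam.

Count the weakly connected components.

From Alice: component {Alice, Eve, Liam}.
From Bob: component {Bob, Carol, Heidi, Karl, Omar, Pia}.
From Frank: component {Frank, Nora}.
That's 3 components.

3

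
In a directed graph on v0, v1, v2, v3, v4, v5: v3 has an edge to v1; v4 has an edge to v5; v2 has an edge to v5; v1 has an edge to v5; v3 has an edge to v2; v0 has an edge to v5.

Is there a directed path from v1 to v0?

Explore from v1.
Distance 1: reach v5.
The search from v1 is exhausted; no directed path reaches v0.

No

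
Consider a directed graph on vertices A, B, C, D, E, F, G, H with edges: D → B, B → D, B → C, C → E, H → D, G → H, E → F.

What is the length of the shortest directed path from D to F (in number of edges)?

4

Distance 0: D.
Distance 1: B.
Distance 2: C.
Distance 3: E.
Distance 4: F — contains F.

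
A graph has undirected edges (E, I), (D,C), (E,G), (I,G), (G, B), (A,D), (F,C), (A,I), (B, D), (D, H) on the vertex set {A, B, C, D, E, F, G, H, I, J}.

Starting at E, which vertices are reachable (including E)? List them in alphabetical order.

Start at E.
Its neighbours: G, I.
Then their neighbours: A, B.
Then next layer: D.
Then next layer: C, H.
Then next layer: F.
Nothing further is reachable.

A, B, C, D, E, F, G, H, I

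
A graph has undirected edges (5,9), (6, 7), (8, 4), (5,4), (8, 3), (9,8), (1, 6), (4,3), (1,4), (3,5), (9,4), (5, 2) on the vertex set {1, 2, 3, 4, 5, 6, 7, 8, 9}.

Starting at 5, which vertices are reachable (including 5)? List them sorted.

Start at 5.
Its neighbours: 2, 3, 4, 9.
Then their neighbours: 1, 8.
Then next layer: 6.
Then next layer: 7.
Every vertex is now reached.

1, 2, 3, 4, 5, 6, 7, 8, 9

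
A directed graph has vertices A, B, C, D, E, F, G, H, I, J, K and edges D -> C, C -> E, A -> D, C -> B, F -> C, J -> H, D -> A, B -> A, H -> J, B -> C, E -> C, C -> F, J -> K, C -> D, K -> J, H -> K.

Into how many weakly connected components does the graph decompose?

4

From A: component {A, B, C, D, E, F}.
From G: component {G}.
From H: component {H, J, K}.
From I: component {I}.
That's 4 components.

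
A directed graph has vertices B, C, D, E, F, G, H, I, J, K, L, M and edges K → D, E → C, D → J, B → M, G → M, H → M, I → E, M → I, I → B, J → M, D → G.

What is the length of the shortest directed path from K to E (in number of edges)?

Distance 0: K.
Distance 1: D.
Distance 2: G, J.
Distance 3: M.
Distance 4: I.
Distance 5: B, E — contains E.

5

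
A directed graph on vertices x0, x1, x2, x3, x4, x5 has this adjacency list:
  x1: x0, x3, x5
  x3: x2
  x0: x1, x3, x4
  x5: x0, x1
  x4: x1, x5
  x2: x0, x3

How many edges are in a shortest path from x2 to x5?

Distance 0: x2.
Distance 1: x0, x3.
Distance 2: x1, x4.
Distance 3: x5 — contains x5.

3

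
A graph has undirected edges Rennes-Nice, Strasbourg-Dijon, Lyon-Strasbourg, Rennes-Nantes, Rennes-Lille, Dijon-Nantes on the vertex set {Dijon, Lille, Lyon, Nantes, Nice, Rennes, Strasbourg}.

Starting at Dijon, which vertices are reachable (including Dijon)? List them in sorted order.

Start at Dijon.
Its neighbours: Nantes, Strasbourg.
Then their neighbours: Lyon, Rennes.
Then next layer: Lille, Nice.
Every vertex is now reached.

Dijon, Lille, Lyon, Nantes, Nice, Rennes, Strasbourg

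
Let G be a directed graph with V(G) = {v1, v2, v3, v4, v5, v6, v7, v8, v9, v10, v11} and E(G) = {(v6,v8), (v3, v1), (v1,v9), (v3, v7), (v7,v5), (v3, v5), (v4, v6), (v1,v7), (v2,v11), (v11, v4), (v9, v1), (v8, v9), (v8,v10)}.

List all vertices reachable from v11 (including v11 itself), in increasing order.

Start at v11.
Its neighbours: v4.
Then their neighbours: v6.
Then next layer: v8.
Then next layer: v9, v10.
Then next layer: v1.
Then next layer: v7.
Then next layer: v5.
Nothing further is reachable.

v1, v4, v5, v6, v7, v8, v9, v10, v11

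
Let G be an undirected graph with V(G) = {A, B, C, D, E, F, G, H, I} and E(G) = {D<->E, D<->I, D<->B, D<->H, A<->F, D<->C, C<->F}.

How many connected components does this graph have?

From A: component {A, B, C, D, E, F, H, I}.
From G: component {G}.
That's 2 components.

2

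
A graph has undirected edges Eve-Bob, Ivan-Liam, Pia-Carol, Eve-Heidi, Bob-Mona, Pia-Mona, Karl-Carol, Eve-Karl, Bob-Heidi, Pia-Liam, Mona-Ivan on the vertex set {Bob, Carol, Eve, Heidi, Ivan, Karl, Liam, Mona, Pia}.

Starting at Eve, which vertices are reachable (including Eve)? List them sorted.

Start at Eve.
Its neighbours: Bob, Heidi, Karl.
Then their neighbours: Carol, Mona.
Then next layer: Ivan, Pia.
Then next layer: Liam.
Every vertex is now reached.

Bob, Carol, Eve, Heidi, Ivan, Karl, Liam, Mona, Pia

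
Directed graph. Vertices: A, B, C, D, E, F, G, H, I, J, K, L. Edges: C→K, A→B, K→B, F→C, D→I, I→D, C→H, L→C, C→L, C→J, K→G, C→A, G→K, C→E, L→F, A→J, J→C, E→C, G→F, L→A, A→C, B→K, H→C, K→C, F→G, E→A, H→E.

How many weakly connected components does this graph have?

2

From A: component {A, B, C, E, F, G, H, J, K, L}.
From D: component {D, I}.
That's 2 components.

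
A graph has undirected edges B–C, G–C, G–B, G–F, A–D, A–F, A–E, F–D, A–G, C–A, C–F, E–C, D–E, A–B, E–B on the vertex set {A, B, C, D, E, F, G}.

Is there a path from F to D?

Explore from F.
Distance 1: reach A, C, D, G.
Found D.

Yes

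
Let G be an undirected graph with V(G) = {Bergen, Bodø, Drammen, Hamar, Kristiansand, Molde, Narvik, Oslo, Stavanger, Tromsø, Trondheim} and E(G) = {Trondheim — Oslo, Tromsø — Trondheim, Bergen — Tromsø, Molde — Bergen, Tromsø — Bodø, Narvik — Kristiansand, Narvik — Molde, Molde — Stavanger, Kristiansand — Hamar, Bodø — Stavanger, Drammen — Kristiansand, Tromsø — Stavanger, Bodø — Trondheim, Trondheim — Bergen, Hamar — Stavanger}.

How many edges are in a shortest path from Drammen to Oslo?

Distance 0: Drammen.
Distance 1: Kristiansand.
Distance 2: Hamar, Narvik.
Distance 3: Molde, Stavanger.
Distance 4: Bergen, Bodø, Tromsø.
Distance 5: Trondheim.
Distance 6: Oslo — contains Oslo.

6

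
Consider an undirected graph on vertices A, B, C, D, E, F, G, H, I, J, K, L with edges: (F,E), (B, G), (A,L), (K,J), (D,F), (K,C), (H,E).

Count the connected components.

From A: component {A, L}.
From B: component {B, G}.
From C: component {C, J, K}.
From D: component {D, E, F, H}.
From I: component {I}.
That's 5 components.

5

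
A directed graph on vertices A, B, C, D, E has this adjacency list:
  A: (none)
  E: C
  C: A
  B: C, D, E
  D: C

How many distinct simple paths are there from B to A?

B→C→A
B→D→C→A
B→E→C→A

3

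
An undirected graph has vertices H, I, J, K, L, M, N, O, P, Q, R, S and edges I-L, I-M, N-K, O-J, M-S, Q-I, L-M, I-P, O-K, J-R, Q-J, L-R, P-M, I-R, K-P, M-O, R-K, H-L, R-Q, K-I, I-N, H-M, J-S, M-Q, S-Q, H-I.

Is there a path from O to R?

Yes

Explore from O.
Distance 1: reach J, K, M.
Distance 2: reach H, I, L, N, P, Q, R, S.
Found R.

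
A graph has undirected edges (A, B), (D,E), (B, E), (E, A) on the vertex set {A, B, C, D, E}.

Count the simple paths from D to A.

D–E–A
D–E–B–A

2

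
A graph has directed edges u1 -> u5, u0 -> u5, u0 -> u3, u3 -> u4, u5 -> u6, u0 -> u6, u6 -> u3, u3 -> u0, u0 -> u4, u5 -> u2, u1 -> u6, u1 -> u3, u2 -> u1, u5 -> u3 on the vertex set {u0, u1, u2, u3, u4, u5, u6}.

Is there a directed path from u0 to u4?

Yes

Explore from u0.
Distance 1: reach u3, u4, u5, u6.
Found u4.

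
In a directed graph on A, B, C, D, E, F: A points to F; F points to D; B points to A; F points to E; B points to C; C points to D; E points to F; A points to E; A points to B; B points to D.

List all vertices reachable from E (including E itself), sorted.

Start at E.
Its neighbours: F.
Then their neighbours: D.
Nothing further is reachable.

D, E, F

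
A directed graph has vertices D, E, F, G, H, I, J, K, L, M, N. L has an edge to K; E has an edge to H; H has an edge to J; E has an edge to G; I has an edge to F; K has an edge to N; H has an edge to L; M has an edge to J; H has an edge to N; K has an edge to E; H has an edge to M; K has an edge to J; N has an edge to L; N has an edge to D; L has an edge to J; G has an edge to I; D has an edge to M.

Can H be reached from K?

Yes

Explore from K.
Distance 1: reach E, J, N.
Distance 2: reach D, G, H, L.
Found H.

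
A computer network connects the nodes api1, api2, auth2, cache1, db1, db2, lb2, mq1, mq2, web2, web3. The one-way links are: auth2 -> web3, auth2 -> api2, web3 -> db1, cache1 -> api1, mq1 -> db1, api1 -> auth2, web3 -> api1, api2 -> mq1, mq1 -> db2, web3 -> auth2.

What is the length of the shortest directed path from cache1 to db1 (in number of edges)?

4

Distance 0: cache1.
Distance 1: api1.
Distance 2: auth2.
Distance 3: api2, web3.
Distance 4: db1, mq1 — contains db1.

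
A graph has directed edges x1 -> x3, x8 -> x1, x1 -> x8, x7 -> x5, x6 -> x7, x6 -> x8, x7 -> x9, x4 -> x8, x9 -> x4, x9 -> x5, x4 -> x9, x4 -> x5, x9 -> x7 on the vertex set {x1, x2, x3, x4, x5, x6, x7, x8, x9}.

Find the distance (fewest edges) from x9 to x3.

4

Distance 0: x9.
Distance 1: x4, x5, x7.
Distance 2: x8.
Distance 3: x1.
Distance 4: x3 — contains x3.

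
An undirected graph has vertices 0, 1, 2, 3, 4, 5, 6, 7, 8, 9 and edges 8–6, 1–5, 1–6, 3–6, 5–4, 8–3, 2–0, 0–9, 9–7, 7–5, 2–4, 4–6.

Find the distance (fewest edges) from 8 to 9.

Distance 0: 8.
Distance 1: 3, 6.
Distance 2: 1, 4.
Distance 3: 2, 5.
Distance 4: 0, 7.
Distance 5: 9 — contains 9.

5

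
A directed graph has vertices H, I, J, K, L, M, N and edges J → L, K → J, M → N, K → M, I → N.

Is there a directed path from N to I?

N has no outgoing edges, so nothing is reachable from it.

No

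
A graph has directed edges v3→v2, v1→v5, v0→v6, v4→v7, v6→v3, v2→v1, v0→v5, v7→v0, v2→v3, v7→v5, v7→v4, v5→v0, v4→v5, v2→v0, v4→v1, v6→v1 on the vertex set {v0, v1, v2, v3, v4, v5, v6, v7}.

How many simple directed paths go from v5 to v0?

v5→v0

1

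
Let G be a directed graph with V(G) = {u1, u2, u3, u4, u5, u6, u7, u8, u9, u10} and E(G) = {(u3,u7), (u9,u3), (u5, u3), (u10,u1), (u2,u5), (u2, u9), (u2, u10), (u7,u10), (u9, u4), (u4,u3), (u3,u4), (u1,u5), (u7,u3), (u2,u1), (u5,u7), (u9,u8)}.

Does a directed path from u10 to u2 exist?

Explore from u10.
Distance 1: reach u1.
Distance 2: reach u5.
Distance 3: reach u3, u7.
Distance 4: reach u4.
The search from u10 is exhausted; no directed path reaches u2.

No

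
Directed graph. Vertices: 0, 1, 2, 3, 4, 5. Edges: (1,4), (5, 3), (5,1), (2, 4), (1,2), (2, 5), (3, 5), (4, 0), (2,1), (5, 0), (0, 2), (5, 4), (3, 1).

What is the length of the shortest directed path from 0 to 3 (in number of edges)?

Distance 0: 0.
Distance 1: 2.
Distance 2: 1, 4, 5.
Distance 3: 3 — contains 3.

3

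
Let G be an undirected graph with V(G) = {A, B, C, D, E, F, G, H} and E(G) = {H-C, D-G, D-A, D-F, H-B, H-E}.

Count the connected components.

From A: component {A, D, F, G}.
From B: component {B, C, E, H}.
That's 2 components.

2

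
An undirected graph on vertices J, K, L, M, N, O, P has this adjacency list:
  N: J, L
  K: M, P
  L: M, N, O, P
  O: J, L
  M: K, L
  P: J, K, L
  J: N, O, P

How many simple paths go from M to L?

M–K–P–J–N–L
M–K–P–J–O–L
M–K–P–L
M–L

4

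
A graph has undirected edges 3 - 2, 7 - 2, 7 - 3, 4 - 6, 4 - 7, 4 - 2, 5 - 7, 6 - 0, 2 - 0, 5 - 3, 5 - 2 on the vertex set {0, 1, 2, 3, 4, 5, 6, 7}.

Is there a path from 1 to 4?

1 has no edges, so nothing is reachable from it.

No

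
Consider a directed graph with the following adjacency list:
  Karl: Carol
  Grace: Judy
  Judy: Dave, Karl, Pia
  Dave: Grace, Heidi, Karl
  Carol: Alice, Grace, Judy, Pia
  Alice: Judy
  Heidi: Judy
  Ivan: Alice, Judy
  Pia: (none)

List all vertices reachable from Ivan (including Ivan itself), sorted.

Alice, Carol, Dave, Grace, Heidi, Ivan, Judy, Karl, Pia

Start at Ivan.
Its neighbours: Alice, Judy.
Then their neighbours: Dave, Karl, Pia.
Then next layer: Carol, Grace, Heidi.
Every vertex is now reached.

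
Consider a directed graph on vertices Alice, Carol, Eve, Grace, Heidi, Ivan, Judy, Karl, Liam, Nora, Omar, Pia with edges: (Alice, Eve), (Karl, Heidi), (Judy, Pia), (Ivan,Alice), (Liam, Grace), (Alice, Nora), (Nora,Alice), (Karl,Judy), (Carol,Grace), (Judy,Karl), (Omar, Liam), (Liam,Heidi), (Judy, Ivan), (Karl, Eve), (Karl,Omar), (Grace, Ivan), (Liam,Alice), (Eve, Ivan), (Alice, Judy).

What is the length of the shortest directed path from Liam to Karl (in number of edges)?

Distance 0: Liam.
Distance 1: Alice, Grace, Heidi.
Distance 2: Eve, Ivan, Judy, Nora.
Distance 3: Karl, Pia — contains Karl.

3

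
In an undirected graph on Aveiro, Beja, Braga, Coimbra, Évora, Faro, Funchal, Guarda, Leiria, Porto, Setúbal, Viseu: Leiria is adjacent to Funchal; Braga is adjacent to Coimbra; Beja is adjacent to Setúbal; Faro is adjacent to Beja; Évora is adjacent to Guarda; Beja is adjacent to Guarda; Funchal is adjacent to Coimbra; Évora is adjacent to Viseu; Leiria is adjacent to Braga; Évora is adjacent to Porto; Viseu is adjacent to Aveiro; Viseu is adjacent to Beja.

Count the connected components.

2

From Aveiro: component {Aveiro, Beja, Évora, Faro, Guarda, Porto, Setúbal, Viseu}.
From Braga: component {Braga, Coimbra, Funchal, Leiria}.
That's 2 components.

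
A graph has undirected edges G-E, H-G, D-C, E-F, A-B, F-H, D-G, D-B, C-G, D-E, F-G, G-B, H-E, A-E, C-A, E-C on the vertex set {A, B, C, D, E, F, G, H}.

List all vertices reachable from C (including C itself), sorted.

A, B, C, D, E, F, G, H

Start at C.
Its neighbours: A, D, E, G.
Then their neighbours: B, F, H.
Every vertex is now reached.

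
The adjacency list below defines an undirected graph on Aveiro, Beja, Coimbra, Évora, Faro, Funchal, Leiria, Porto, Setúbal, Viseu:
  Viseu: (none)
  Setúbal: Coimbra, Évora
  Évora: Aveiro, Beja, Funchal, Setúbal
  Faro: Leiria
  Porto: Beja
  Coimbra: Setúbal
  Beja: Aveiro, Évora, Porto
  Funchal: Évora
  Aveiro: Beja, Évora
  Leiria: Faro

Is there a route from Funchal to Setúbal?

Explore from Funchal.
Distance 1: reach Évora.
Distance 2: reach Aveiro, Beja, Setúbal.
Found Setúbal.

Yes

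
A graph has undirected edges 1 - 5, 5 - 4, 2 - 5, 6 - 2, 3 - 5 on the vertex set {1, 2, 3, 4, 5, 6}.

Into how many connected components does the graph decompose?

From 1: component {1, 2, 3, 4, 5, 6}.
That's 1 component.

1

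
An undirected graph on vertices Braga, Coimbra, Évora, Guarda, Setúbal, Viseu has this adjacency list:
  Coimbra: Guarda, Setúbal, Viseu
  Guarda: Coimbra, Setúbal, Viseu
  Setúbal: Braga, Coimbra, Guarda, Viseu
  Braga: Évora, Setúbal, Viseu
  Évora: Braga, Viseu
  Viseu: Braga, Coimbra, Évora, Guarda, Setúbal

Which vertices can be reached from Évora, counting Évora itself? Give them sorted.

Start at Évora.
Its neighbours: Braga, Viseu.
Then their neighbours: Coimbra, Guarda, Setúbal.
Every vertex is now reached.

Braga, Coimbra, Évora, Guarda, Setúbal, Viseu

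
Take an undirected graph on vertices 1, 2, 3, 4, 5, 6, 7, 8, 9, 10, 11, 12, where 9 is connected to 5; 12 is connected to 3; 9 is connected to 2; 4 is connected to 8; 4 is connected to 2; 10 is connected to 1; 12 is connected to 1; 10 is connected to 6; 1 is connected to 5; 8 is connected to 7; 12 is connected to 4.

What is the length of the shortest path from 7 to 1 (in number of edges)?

Distance 0: 7.
Distance 1: 8.
Distance 2: 4.
Distance 3: 2, 12.
Distance 4: 1, 3, 9 — contains 1.

4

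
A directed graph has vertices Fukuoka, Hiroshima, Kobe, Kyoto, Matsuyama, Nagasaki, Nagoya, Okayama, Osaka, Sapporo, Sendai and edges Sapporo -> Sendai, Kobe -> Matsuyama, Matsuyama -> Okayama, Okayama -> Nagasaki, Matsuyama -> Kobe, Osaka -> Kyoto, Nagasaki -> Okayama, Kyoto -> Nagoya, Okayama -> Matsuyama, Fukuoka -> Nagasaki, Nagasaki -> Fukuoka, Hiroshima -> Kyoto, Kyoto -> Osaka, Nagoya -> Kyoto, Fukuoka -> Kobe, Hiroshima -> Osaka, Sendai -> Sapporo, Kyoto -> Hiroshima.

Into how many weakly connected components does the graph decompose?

3

From Fukuoka: component {Fukuoka, Kobe, Matsuyama, Nagasaki, Okayama}.
From Hiroshima: component {Hiroshima, Kyoto, Nagoya, Osaka}.
From Sapporo: component {Sapporo, Sendai}.
That's 3 components.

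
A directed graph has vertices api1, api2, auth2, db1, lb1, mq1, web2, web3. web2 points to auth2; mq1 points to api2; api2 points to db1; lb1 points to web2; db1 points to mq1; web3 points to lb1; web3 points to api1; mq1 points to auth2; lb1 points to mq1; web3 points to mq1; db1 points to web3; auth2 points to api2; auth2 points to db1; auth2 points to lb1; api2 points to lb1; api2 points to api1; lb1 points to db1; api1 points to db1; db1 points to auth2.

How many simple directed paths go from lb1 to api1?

lb1→db1→auth2→api2→api1
lb1→db1→mq1→api2→api1
lb1→db1→mq1→auth2→api2→api1
lb1→db1→web3→api1
lb1→db1→web3→mq1→api2→api1
lb1→db1→web3→mq1→auth2→api2→api1
lb1→mq1→api2→api1
lb1→mq1→api2→db1→web3→api1
... and 8 more.

16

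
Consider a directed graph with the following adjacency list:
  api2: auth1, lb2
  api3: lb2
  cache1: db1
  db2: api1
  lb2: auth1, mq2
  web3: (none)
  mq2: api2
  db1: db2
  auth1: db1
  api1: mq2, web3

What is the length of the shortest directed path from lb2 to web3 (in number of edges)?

5

Distance 0: lb2.
Distance 1: auth1, mq2.
Distance 2: api2, db1.
Distance 3: db2.
Distance 4: api1.
Distance 5: web3 — contains web3.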